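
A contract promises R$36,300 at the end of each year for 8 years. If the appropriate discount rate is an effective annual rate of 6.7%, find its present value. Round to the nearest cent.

R$219,300.89

PV = PMT · [1 − (1+i)^(−n)] / i = 36300 · 6.041347 = 219,300.8854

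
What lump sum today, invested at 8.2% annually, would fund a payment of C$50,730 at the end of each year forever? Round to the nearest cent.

C$618,658.54

PV = PMT / i = 50730 / 0.082 = 618,658.5366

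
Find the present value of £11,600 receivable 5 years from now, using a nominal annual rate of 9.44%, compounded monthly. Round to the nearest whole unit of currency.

With 12 periods per year: i = 0.00786667, n = 60.
PV = FV·(1+i)^(−n) = 11,600 × 0.624907 = 7,248.9161

£7,249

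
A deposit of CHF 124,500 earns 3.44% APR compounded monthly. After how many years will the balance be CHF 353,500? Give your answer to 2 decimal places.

Periodic rate i = 0.0344/12 = 0.00286667.
n = ln(353500/124500) / ln(1+0.00286667) = ln(2.83936) / 0.002863 = 364.5603 months
= 364.5603/12 years

30.38 years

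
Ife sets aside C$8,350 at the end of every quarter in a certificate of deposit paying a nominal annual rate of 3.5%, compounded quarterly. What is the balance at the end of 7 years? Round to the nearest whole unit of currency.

C$263,631

With 4 periods per year: i = 0.00875, n = 28.
Accumulation factor s(28|0.00875) = 31.572631; FV = 8350 × 31.572631 = 263,631.4719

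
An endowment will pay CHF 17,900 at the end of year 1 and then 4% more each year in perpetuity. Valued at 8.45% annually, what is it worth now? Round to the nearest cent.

PV = PMT / (i − g) = 17900 / (0.0845 − 0.04) = 17900 / 0.044500 = 402,247.1910

CHF 402,247.19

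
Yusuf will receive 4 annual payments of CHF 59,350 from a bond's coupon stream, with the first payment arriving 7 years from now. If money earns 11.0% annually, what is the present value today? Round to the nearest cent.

CHF 98,443.50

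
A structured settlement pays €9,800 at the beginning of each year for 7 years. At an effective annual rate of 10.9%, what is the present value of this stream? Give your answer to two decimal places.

PV = PMT · [1 − (1+i)^(−n)] / i × (1+i) = 9800 · 5.242753 = 51,378.9796
(annuity-due: payments at period start, so ×(1+i).)

€51,378.98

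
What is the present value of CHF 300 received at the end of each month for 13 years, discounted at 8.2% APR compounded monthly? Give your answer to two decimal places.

CHF 28,728.26

Periodic rate i = 0.082/12 = 0.00683333; n = 13 × 12 = 156 periods.
PV = 300 × [1 − (1+0.00683333)^(−156)] / 0.00683333 = 300 × 95.760851 = 28,728.2554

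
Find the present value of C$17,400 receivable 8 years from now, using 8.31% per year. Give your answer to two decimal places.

C$9,187.57

PV = 17,400 / (1 + 0.0831)^8 = 17,400 / 1.893863 = 9,187.5730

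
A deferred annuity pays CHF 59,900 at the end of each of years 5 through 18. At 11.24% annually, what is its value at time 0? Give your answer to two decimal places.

CHF 269,693.66

Value one period before first payment (t=4): 59900 × [1 − (1+0.1124)^(−14)] / 0.1124 = 59900 × 6.894263 = 412,966.3442
Discount back 4 years: 412,966.3442 × (1+0.1124)^(−4) = 412,966.3442 × 0.653065 = 269,693.6608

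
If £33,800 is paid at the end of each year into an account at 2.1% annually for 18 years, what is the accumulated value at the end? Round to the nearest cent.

£730,179.36

Accumulation factor s(18|0.021) = 21.602940; FV = 33800 × 21.602940 = 730,179.3585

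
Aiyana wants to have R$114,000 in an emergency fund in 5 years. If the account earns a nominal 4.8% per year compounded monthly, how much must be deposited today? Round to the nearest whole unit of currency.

R$89,719

Periodic rate i = 0.048/12 = 0.004; n = 5 × 12 = 60 periods.
PV = FV·(1+i)^(−n) = 114,000 × 0.787005 = 89,718.5163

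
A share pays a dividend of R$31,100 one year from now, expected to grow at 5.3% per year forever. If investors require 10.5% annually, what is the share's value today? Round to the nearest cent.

R$598,076.92

PV = D₁/(r − g) = 31100/(0.105 − 0.053) = 598,076.9231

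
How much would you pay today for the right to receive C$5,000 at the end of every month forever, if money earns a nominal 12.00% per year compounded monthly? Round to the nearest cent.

C$500,000.00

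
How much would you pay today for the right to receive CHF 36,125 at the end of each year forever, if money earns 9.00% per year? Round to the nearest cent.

CHF 401,388.89

PV = C/r = 36125/0.09 = 401,388.8889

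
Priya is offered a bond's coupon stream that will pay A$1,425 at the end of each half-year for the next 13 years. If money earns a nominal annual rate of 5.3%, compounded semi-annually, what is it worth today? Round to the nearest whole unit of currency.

A$26,532

With 2 periods per year: i = 0.0265, n = 26.
Annuity factor a(26|0.0265) = 18.618779; PV = 1425 × 18.618779 = 26,531.7602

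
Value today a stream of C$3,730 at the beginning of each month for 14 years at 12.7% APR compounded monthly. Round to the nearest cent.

C$295,421.77

With 12 periods per year: i = 0.0105833, n = 168.
Annuity factor a(168|0.0105833) × (1+i) = 79.201547; PV = 3730 × 79.201547 = 295,421.7687
Payments are at the start of each period, so multiply by (1+i).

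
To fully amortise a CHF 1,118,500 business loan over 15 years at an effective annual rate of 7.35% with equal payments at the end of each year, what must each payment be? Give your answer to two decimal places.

CHF 125,533.94

PMT = 1.1185e+06 / ( [1 − (1+0.0735)^(−15)] / 0.0735 ) = 1.1185e+06 / 8.909941 = 125,533.9364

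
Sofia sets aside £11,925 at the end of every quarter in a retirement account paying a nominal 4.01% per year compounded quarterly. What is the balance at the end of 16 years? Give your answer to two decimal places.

£1,062,792.87

Periodic rate i = 0.0401/4 = 0.010025; n = 16 × 4 = 64 periods.
FV = 11925 × [(1+0.010025)^64 − 1] / 0.010025 = 11925 × 89.123092 = 1,062,792.8715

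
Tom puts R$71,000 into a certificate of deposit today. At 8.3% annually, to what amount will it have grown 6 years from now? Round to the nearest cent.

71,000 × (1+0.083)^6 = 71,000 × 1.613507 = 114,558.9669

R$114,558.97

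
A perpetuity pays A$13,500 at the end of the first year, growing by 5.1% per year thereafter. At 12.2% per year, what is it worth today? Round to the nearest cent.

PV = D₁/(r − g) = 13500/(0.122 − 0.051) = 190,140.8451

A$190,140.85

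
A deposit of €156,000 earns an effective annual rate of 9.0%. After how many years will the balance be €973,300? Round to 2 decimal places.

21.24 years

n = ln(973300/156000) / ln(1+0.09) = ln(6.23910) / 0.086178 = 21.2449 years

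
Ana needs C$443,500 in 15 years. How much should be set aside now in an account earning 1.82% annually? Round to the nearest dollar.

C$338,374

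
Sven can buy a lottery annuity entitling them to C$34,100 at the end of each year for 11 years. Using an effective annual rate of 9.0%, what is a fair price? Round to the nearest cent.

PV = PMT · [1 − (1+i)^(−n)] / i = 34100 · 6.805191 = 232,056.9978

C$232,057.00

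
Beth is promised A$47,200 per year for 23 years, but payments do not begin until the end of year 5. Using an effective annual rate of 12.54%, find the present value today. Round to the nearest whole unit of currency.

Value one period before first payment (t=4): 47200 × [1 − (1+0.1254)^(−23)] / 0.1254 = 47200 × 7.447684 = 351,530.7032
PV₀ = 351,530.7032 / (1+0.1254)^4 = 351,530.7032 / 1.604086 = 219,147.0453

A$219,147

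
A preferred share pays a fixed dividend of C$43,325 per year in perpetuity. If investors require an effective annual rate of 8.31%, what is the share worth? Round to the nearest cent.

PV = C/r = 43325/0.0831 = 521,359.8075

C$521,359.81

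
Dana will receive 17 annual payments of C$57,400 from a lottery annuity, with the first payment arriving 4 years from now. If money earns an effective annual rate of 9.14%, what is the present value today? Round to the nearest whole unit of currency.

C$373,858

Value one period before first payment (t=3): 57400 × [1 − (1+0.0914)^(−17)] / 0.0914 = 57400 × 8.467335 = 486,025.0309
Discount back 3 years: 486,025.0309 × (1+0.0914)^(−3) = 486,025.0309 × 0.769216 = 373,858.0946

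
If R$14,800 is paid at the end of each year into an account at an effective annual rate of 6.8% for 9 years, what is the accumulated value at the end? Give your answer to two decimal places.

FV = 14800 × [(1+0.068)^9 − 1] / 0.068 = 14800 × 11.878854 = 175,807.0427

R$175,807.04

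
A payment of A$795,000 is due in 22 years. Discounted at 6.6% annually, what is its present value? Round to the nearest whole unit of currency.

A$194,854

PV = FV·(1+i)^(−n) = 795,000 × 0.245099 = 194,853.6859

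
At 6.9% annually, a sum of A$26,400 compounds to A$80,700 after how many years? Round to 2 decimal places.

16.75 years

n = ln(80700/26400) / ln(1+0.069) = ln(3.05682) / 0.066724 = 16.7463 years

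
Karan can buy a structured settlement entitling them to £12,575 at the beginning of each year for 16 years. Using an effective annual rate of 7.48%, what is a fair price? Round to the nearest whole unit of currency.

Annuity factor a(16|0.0748) × (1+i) = 9.838094; PV = 12575 × 9.838094 = 123,714.0293
Payments are at the start of each period, so multiply by (1+i).

£123,714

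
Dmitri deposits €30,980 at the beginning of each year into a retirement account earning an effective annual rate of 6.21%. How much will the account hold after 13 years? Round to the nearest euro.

€629,740

Accumulation factor s(13|0.0621) × (1+i) = 20.327311; FV = 30980 × 20.327311 = 629,740.0859
(Beginning-of-period payments → annuity-due factor ×(1+i).)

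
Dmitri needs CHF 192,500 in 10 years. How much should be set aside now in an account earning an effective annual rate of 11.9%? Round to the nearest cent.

CHF 62,535.97

PV = FV·(1+i)^(−n) = 192,500 × 0.324862 = 62,535.9668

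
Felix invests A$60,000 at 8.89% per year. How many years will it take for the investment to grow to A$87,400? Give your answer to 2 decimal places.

4.42 years

n = ln(87400/60000) / ln(1+0.0889) = ln(1.45667) / 0.085168 = 4.4166 years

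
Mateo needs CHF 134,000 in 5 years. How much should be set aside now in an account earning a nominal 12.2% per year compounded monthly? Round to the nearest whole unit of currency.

i = 0.122/12 = 0.0101667 per month; n = 5·12 = 60.
PV = FV·(1+i)^(−n) = 134,000 × 0.545027 = 73,033.6121

CHF 73,034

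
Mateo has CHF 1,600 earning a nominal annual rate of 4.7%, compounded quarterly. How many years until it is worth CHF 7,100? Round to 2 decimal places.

31.89 years

Periodic rate i = 0.047/4 = 0.01175.
n = ln(7100/1600) / ln(1+0.01175) = ln(4.43750) / 0.011682 = 127.5599 quarters
= 127.5599/4 years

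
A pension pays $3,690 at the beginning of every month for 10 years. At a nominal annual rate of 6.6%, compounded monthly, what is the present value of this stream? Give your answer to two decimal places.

$325,300.56

With 12 periods per year: i = 0.0055, n = 120.
PV = PMT · [1 − (1+i)^(−n)] / i × (1+i) = 3690 · 88.157333 = 325,300.5595
Payments are at the start of each period, so multiply by (1+i).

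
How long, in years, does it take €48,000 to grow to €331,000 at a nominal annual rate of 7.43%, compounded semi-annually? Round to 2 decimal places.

Periodic rate i = 0.0743/2 = 0.03715.
(1+i)^n = 331000/48000 = 6.89583, so n = ln 6.89583 / ln 1.03715 = 52.9358 half-years
= 52.9358/2 years

26.47 years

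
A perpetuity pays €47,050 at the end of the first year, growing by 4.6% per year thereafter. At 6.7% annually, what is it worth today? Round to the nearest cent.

€2,240,476.19

PV = D₁/(r − g) = 47050/(0.067 − 0.046) = 2,240,476.1905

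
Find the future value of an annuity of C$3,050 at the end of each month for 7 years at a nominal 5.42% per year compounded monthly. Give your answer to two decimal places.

With 12 periods per year: i = 0.00451667, n = 84.
Accumulation factor s(84|0.00451667) = 101.880359; FV = 3050 × 101.880359 = 310,735.0950

C$310,735.10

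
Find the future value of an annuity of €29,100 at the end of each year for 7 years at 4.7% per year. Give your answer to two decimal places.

€234,780.34

Accumulation factor s(7|0.047) = 8.068053; FV = 29100 × 8.068053 = 234,780.3392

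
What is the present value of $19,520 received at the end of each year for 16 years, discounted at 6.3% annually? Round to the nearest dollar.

$193,266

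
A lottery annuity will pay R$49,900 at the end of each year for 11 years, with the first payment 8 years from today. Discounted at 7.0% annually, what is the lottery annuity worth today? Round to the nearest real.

R$233,023

PV at t=7 (ordinary 11-year annuity): 49900 × a(11|0.07) = 49900 × 7.498674 = 374,183.8494
PV₀ = 374,183.8494 / (1+0.07)^7 = 374,183.8494 / 1.605781 = 233,022.8957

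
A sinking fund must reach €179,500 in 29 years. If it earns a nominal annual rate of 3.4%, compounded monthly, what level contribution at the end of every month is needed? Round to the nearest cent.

€303.31

With 12 periods per year: i = 0.00283333, n = 348.
PMT = 179500 / ( [(1+0.00283333)^348 − 1] / 0.00283333 ) = 179500 / 591.796411 = 303.3138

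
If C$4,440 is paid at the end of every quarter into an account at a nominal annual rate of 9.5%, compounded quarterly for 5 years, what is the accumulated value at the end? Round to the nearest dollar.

C$112,002

i = 0.095/4 = 0.02375 per quarter; n = 5·4 = 20.
Accumulation factor s(20|0.02375) = 25.225677; FV = 4440 × 25.225677 = 112,002.0078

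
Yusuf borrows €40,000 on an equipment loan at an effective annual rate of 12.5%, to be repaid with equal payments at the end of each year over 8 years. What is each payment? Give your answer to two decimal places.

Annuity-PV factor = 4.882045; PMT = 40000 / 4.882045 = 8,193.2874

€8,193.29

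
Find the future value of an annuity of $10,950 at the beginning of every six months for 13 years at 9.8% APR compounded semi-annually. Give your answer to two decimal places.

With 2 periods per year: i = 0.049, n = 26.
Accumulation factor s(26|0.049) × (1+i) = 52.849641; FV = 10950 × 52.849641 = 578,703.5648
(annuity-due: payments at period start, so ×(1+i).)

$578,703.56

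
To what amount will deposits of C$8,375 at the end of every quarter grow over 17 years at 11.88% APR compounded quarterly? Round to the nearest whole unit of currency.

C$1,781,287

i = 0.1188/4 = 0.0297 per quarter; n = 17·4 = 68.
FV = 8375 × [(1+0.0297)^68 − 1] / 0.0297 = 8375 × 212.691000 = 1,781,287.1227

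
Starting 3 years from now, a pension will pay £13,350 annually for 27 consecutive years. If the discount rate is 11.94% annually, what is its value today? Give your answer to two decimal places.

PV at t=2 (ordinary 27-year annuity): 13350 × a(27|0.1194) = 13350 × 7.976742 = 106,489.5090
Discount back 2 years: 106,489.5090 × (1+0.1194)^(−2) = 106,489.5090 × 0.798049 = 84,983.8143

£84,983.81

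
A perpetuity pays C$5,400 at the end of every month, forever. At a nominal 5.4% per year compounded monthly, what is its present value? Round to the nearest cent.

Periodic rate i = 0.054/12 = 0.0045.
PV = C/r = 5400/0.0045 = 1,200,000.0000

C$1,200,000.00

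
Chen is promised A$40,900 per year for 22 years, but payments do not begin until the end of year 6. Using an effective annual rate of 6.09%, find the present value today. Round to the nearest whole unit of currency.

Value one period before first payment (t=5): 40900 × [1 − (1+0.0609)^(−22)] / 0.0609 = 40900 × 11.947918 = 488,669.8538
Discount back 5 years: 488,669.8538 × (1+0.0609)^(−5) = 488,669.8538 × 0.744094 = 363,616.2646

A$363,616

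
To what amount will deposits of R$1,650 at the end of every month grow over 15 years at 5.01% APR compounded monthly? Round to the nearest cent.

Periodic rate i = 0.0501/12 = 0.004175; n = 15 × 12 = 180 periods.
Accumulation factor s(180|0.004175) = 267.512258; FV = 1650 × 267.512258 = 441,395.2263

R$441,395.23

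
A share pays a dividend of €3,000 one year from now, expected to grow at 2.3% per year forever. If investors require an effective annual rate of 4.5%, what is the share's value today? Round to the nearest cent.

PV = D₁/(r − g) = 3000/(0.045 − 0.023) = 136,363.6364

€136,363.64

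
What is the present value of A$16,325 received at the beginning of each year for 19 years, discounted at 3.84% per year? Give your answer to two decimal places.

A$225,701.77

PV = 16325 × [1 − (1+0.0384)^(−19)] / 0.0384 × (1+i) = 16325 × 13.825529 = 225,701.7651
(annuity-due: payments at period start, so ×(1+i).)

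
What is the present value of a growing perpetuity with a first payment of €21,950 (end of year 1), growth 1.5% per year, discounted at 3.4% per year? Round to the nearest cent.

€1,155,263.16

PV = D₁/(r − g) = 21950/(0.034 − 0.015) = 1,155,263.1579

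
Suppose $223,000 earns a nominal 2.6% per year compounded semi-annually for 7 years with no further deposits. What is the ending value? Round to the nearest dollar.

With 2 periods per year: i = 0.013, n = 14.
223,000 × (1+0.013)^14 = 223,000 × 1.198208 = 267,200.3964

$267,200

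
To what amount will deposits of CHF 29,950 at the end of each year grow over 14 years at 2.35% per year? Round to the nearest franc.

CHF 489,777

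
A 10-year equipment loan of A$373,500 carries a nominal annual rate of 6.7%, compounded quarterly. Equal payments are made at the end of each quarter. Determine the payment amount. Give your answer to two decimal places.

Periodic rate i = 0.067/4 = 0.01675; n = 10 × 4 = 40 periods.
PMT = 373500 / ( [1 − (1+0.01675)^(−40)] / 0.01675 ) = 373500 / 28.981724 = 12,887.4323

A$12,887.43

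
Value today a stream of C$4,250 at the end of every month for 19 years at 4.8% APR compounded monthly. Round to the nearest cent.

C$634,895.35

i = 0.048/12 = 0.004 per month; n = 19·12 = 228.
PV = 4250 × [1 − (1+0.004)^(−228)] / 0.004 = 4250 × 149.387141 = 634,895.3510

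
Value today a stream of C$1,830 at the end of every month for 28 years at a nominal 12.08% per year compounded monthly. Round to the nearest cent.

i = 0.1208/12 = 0.0100667 per month; n = 28·12 = 336.
PV = PMT · [1 − (1+i)^(−n)] / i = 1830 · 95.906113 = 175,508.1864

C$175,508.19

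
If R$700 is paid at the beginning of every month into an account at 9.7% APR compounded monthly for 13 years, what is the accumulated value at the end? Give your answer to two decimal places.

R$219,214.28

i = 0.097/12 = 0.00808333 per month; n = 13·12 = 156.
Accumulation factor s(156|0.00808333) × (1+i) = 313.163250; FV = 700 × 313.163250 = 219,214.2751
Payments are at the start of each period, so multiply by (1+i).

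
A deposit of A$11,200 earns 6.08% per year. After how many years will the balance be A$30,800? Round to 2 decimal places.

17.14 years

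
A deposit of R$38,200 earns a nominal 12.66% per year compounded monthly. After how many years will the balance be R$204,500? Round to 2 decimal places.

Periodic rate i = 0.1266/12 = 0.01055.
(1+i)^n = 204500/38200 = 5.35340, so n = ln 5.35340 / ln 1.01055 = 159.8642 months
= 159.8642/12 years

13.32 years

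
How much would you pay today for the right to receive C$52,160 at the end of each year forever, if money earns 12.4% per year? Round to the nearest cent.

PV = PMT / i = 52160 / 0.124 = 420,645.1613

C$420,645.16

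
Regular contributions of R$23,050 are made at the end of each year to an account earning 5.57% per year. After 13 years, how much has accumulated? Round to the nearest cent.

R$423,401.57

Accumulation factor s(13|0.0557) = 18.368832; FV = 23050 × 18.368832 = 423,401.5722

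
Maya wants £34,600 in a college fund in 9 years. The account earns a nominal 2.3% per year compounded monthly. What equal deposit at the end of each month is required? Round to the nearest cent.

£288.66

Periodic rate i = 0.023/12 = 0.00191667; n = 9 × 12 = 108 periods.
PMT = 34600 / ( [(1+0.00191667)^108 − 1] / 0.00191667 ) = 34600 / 119.863779 = 288.6610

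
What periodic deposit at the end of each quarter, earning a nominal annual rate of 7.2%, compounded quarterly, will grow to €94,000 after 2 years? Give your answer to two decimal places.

With 4 periods per year: i = 0.018, n = 8.
PMT = 94000 / ( [(1+0.018)^8 − 1] / 0.018 ) = 94000 / 8.522558 = 11,029.5522

€11,029.55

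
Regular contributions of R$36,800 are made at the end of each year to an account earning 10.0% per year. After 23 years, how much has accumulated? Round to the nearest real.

R$2,927,183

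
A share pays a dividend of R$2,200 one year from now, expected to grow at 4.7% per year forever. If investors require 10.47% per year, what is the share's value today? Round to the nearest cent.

R$38,128.25

PV = PMT / (i − g) = 2200 / (0.1047 − 0.047) = 2200 / 0.057700 = 38,128.2496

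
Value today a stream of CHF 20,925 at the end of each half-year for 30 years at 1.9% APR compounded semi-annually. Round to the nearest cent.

With 2 periods per year: i = 0.0095, n = 60.
Annuity factor a(60|0.0095) = 45.573788; PV = 20925 × 45.573788 = 953,631.5035

CHF 953,631.50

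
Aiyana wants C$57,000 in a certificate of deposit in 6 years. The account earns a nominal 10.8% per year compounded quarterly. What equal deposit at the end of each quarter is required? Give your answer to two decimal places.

With 4 periods per year: i = 0.027, n = 24.
PMT = 57000 / ( [(1+0.027)^24 − 1] / 0.027 ) = 57000 / 33.161309 = 1,718.8706

C$1,718.87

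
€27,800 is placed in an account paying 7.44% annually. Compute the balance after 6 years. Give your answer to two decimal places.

FV = PV·(1+i)^n = 27,800 × 1.538140 = 42,760.3050

€42,760.30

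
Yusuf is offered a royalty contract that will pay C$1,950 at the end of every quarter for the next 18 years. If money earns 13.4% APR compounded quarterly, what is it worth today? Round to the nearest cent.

With 4 periods per year: i = 0.0335, n = 72.
Annuity factor a(72|0.0335) = 27.067186; PV = 1950 × 27.067186 = 52,781.0135

C$52,781.01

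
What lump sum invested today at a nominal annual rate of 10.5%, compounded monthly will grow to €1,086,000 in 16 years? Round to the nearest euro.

Periodic rate i = 0.105/12 = 0.00875; n = 16 × 12 = 192 periods.
Discount factor = (1+0.00875)^(−192) = 0.187741; PV = 1,086,000 × 0.187741 = 203,886.5894

€203,887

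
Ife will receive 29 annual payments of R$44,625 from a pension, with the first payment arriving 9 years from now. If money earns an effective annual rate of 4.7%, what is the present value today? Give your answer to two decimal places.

R$483,955.50

PV at t=8 (ordinary 29-year annuity): 44625 × a(29|0.047) = 44625 × 15.660321 = 698,841.8083
PV₀ = 698,841.8083 / (1+0.047)^8 = 698,841.8083 / 1.444021 = 483,955.4950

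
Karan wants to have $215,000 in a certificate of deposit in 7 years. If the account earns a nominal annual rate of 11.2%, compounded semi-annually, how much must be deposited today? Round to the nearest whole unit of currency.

$100,264

Periodic rate i = 0.112/2 = 0.056; n = 7 × 2 = 14 periods.
PV = 215,000 / (1 + 0.056)^14 = 215,000 / 2.144346 = 100,263.6718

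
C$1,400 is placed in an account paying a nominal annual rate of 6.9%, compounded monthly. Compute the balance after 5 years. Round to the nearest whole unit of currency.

With 12 periods per year: i = 0.00575, n = 60.
FV = 1,400 × (1 + 0.00575)^60 = 1,974.8336

C$1,975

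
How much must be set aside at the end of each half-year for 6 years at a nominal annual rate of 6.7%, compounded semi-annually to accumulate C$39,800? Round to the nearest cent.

C$2,749.09

i = 0.067/2 = 0.0335 per half-year; n = 6·2 = 12.
PMT = 39800 / ( [(1+0.0335)^12 − 1] / 0.0335 ) = 39800 / 14.477542 = 2,749.0854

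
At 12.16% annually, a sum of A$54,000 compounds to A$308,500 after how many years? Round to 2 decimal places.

15.19 years

n = ln(308500/54000) / ln(1+0.1216) = ln(5.71296) / 0.114756 = 15.1864 years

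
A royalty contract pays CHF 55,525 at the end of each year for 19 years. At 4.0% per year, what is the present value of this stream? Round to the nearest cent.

Annuity factor a(19|0.04) = 13.133939; PV = 55525 × 13.133939 = 729,261.9851

CHF 729,261.99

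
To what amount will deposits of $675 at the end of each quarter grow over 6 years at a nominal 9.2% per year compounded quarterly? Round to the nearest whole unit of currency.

$21,304

i = 0.092/4 = 0.023 per quarter; n = 6·4 = 24.
Accumulation factor s(24|0.023) = 31.560797; FV = 675 × 31.560797 = 21,303.5380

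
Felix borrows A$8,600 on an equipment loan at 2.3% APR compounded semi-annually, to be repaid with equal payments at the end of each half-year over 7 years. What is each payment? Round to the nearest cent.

A$668.58

Periodic rate i = 0.023/2 = 0.0115; n = 7 × 2 = 14 periods.
Annuity-PV factor = 12.863085; PMT = 8600 / 12.863085 = 668.5799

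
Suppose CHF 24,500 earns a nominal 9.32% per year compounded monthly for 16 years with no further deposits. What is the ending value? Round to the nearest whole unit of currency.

With 12 periods per year: i = 0.00776667, n = 192.
24,500 × (1+0.00776667)^192 = 24,500 × 4.416904 = 108,214.1464

CHF 108,214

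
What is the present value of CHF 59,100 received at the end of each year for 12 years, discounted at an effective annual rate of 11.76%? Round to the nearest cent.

CHF 370,195.08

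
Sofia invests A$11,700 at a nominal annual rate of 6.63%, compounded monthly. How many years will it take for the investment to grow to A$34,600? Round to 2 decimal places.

16.40 years

Periodic rate i = 0.0663/12 = 0.005525.
(1+i)^n = 34600/11700 = 2.95726, so n = ln 2.95726 / ln 1.00553 = 196.7887 months
= 196.7887/12 years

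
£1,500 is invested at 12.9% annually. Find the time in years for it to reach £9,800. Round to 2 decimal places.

n = ln(9800/1500) / ln(1+0.129) = ln(6.53333) / 0.121332 = 15.4692 years

15.47 years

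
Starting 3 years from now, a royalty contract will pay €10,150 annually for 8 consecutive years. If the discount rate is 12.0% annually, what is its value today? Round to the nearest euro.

PV at t=2 (ordinary 8-year annuity): 10150 × a(8|0.12) = 10150 × 4.967640 = 50,421.5436
Discount back 2 years: 50,421.5436 × (1+0.12)^(−2) = 50,421.5436 × 0.797194 = 40,195.7459

€40,196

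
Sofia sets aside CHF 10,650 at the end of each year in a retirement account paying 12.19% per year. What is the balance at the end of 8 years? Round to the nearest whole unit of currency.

CHF 131,903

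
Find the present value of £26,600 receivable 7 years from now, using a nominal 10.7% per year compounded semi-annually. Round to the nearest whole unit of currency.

£12,823

Periodic rate i = 0.107/2 = 0.0535; n = 7 × 2 = 14 periods.
PV = FV·(1+i)^(−n) = 26,600 × 0.482077 = 12,823.2491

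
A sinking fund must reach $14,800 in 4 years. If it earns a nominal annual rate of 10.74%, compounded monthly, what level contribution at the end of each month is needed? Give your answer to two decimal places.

$248.19

i = 0.1074/12 = 0.00895 per month; n = 4·12 = 48.
FV-annuity factor = 59.632282; PMT = 14800 / 59.632282 = 248.1877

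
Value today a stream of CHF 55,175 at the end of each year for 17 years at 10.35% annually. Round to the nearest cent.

CHF 433,167.23

PV = 55175 × [1 − (1+0.1035)^(−17)] / 0.1035 = 55175 × 7.850788 = 433,167.2251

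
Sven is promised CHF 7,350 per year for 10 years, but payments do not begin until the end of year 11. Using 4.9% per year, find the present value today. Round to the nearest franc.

Value one period before first payment (t=10): 7350 × [1 − (1+0.049)^(−10)] / 0.049 = 7350 × 7.759372 = 57,031.3816
Discount back 10 years: 57,031.3816 × (1+0.049)^(−10) = 57,031.3816 × 0.619791 = 35,347.5250

CHF 35,348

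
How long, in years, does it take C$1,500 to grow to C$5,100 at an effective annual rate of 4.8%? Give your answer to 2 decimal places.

26.10 years

(1+i)^n = 5100/1500 = 3.40000, so n = ln 3.40000 / ln 1.048 = 26.1024 years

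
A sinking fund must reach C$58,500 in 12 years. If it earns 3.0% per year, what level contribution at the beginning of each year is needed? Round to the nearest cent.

FV-annuity factor × (1+i) = 14.617790; PMT = 58500 / 14.617790 = 4,001.9728

C$4,001.97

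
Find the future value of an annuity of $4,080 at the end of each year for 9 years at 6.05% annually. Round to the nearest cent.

FV = PMT · [(1+i)^n − 1] / i = 4080 · 11.515121 = 46,981.6938

$46,981.69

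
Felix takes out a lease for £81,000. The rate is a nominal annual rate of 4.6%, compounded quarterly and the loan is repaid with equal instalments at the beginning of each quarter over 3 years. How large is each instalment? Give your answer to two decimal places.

With 4 periods per year: i = 0.0115, n = 12.
Annuity-PV factor × (1+i) = 11.277352; PMT = 81000 / 11.277352 = 7,182.5371

£7,182.54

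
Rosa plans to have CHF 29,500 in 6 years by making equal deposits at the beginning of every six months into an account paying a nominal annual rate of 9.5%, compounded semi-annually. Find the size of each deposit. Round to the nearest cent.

CHF 1,795.07

With 2 periods per year: i = 0.0475, n = 12.
PMT = 29500 / ( [(1+0.0475)^12 − 1] / 0.0475 × (1+i) ) = 29500 / 16.433902 = 1,795.0697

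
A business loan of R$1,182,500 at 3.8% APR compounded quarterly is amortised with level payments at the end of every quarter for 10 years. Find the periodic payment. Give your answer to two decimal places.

With 4 periods per year: i = 0.0095, n = 40.
Annuity-PV factor = 33.148514; PMT = 1.1825e+06 / 33.148514 = 35,672.7907

R$35,672.79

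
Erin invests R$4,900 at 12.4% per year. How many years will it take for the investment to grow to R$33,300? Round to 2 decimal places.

16.39 years

n = ln(33300/4900) / ln(1+0.124) = ln(6.79592) / 0.116894 = 16.3937 years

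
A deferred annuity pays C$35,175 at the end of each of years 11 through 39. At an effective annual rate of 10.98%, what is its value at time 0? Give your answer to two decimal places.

C$107,518.43

Value one period before first payment (t=10): 35175 × [1 − (1+0.1098)^(−29)] / 0.1098 = 35175 × 8.663552 = 304,740.4471
Discount back 10 years: 304,740.4471 × (1+0.1098)^(−10) = 304,740.4471 × 0.352820 = 107,518.4254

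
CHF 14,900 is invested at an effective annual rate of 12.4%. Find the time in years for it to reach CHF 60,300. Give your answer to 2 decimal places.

11.96 years

n = ln(60300/14900) / ln(1+0.124) = ln(4.04698) / 0.116894 = 11.9593 years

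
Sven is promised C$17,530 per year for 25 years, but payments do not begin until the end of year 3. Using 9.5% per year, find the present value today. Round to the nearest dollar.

C$137,979

PV at t=2 (ordinary 25-year annuity): 17530 × a(25|0.095) = 17530 × 9.437578 = 165,440.7372
Discount back 2 years: 165,440.7372 × (1+0.095)^(−2) = 165,440.7372 × 0.834011 = 137,979.3892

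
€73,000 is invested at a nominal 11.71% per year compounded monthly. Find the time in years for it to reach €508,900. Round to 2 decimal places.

16.66 years

Periodic rate i = 0.1171/12 = 0.00975833.
n = ln(508900/73000) / ln(1+0.00975833) = ln(6.97123) / 0.009711 = 199.9574 months
= 199.9574/12 years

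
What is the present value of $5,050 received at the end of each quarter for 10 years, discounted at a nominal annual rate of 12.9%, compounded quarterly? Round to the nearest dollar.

Periodic rate i = 0.129/4 = 0.03225; n = 10 × 4 = 40 periods.
PV = 5050 × [1 − (1+0.03225)^(−40)] / 0.03225 = 5050 × 22.296619 = 112,597.9282

$112,598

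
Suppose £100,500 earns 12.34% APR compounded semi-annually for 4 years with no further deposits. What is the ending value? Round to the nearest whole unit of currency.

£162,248

With 2 periods per year: i = 0.0617, n = 8.
FV = PV·(1+i)^n = 100,500 × 1.614413 = 162,248.4665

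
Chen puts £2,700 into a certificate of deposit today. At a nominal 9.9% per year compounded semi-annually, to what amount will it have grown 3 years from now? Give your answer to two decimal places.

With 2 periods per year: i = 0.0495, n = 6.
FV = 2,700 × (1 + 0.0495)^6 = 3,607.9326

£3,607.93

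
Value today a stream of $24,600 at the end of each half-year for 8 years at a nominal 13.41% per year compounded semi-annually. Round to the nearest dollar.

$236,999

Periodic rate i = 0.1341/2 = 0.06705; n = 8 × 2 = 16 periods.
Annuity factor a(16|0.06705) = 9.634110; PV = 24600 × 9.634110 = 236,999.0985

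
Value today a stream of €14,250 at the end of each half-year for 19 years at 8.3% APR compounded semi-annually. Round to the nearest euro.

With 2 periods per year: i = 0.0415, n = 38.
Annuity factor a(38|0.0415) = 18.957139; PV = 14250 × 18.957139 = 270,139.2260

€270,139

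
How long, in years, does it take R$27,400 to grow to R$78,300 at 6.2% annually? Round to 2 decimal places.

17.46 years

n = ln(78300/27400) / ln(1+0.062) = ln(2.85766) / 0.060154 = 17.4553 years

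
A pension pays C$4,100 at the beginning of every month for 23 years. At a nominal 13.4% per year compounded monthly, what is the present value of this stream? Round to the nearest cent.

C$353,941.88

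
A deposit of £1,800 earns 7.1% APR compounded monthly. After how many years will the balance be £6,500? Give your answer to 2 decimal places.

18.14 years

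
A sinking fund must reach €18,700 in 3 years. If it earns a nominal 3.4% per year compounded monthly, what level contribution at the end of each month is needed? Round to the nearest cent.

With 12 periods per year: i = 0.00283333, n = 36.
PMT = 18700 / ( [(1+0.00283333)^36 − 1] / 0.00283333 ) = 18700 / 37.843683 = 494.1380

€494.14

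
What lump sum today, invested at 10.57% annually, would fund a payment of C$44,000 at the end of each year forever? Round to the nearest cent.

PV = PMT / i = 44000 / 0.1057 = 416,272.4693

C$416,272.47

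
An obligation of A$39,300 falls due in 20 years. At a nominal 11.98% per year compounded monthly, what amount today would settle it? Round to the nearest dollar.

With 12 periods per year: i = 0.00998333, n = 240.
PV = 39,300 / (1 + 0.00998333)^240 = 39,300 / 10.849500 = 3,622.2868

A$3,622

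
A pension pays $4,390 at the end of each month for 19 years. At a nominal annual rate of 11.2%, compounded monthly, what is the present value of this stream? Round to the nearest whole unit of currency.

With 12 periods per year: i = 0.00933333, n = 228.
Annuity factor a(228|0.00933333) = 94.258263; PV = 4390 × 94.258263 = 413,793.7736

$413,794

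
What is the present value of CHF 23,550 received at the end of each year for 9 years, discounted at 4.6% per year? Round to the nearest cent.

CHF 170,411.53

PV = PMT · [1 − (1+i)^(−n)] / i = 23550 · 7.236158 = 170,411.5319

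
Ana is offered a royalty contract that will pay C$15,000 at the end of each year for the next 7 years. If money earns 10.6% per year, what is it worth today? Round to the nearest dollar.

C$71,606

Annuity factor a(7|0.106) = 4.773723; PV = 15000 × 4.773723 = 71,605.8400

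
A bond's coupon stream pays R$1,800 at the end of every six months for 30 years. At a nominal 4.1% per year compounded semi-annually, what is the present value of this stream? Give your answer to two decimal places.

R$61,818.96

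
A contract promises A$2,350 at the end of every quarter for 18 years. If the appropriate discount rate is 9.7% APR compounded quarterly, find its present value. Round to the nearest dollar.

i = 0.097/4 = 0.02425 per quarter; n = 18·4 = 72.
PV = PMT · [1 − (1+i)^(−n)] / i = 2350 · 33.890990 = 79,643.8262

A$79,644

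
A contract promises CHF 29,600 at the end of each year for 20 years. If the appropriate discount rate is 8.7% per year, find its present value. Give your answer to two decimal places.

PV = 29600 × [1 − (1+0.087)^(−20)] / 0.087 = 29600 × 9.327098 = 276,082.1131

CHF 276,082.11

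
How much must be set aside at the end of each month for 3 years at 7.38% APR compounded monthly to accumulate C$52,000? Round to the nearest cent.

C$1,294.86

i = 0.0738/12 = 0.00615 per month; n = 3·12 = 36.
FV-annuity factor = 40.158811; PMT = 52000 / 40.158811 = 1,294.8590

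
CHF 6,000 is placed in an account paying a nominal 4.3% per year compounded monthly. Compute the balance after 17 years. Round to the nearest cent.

CHF 12,446.67

i = 0.043/12 = 0.00358333 per month; n = 17·12 = 204.
FV = 6,000 × (1 + 0.00358333)^204 = 12,446.6671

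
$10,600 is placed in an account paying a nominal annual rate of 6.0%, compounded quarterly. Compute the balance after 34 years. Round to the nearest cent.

With 4 periods per year: i = 0.015, n = 136.
10,600 × (1+0.015)^136 = 10,600 × 7.574984 = 80,294.8352

$80,294.84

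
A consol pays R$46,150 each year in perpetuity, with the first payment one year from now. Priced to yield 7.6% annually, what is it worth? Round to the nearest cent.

PV = PMT / i = 46150 / 0.076 = 607,236.8421

R$607,236.84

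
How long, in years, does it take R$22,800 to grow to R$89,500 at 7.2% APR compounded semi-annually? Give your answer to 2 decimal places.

19.33 years

Periodic rate i = 0.072/2 = 0.036.
(1+i)^n = 89500/22800 = 3.92544, so n = ln 3.92544 / ln 1.036 = 38.6652 half-years
= 38.6652/2 years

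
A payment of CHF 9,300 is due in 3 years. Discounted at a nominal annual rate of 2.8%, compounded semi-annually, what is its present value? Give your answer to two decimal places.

CHF 8,555.69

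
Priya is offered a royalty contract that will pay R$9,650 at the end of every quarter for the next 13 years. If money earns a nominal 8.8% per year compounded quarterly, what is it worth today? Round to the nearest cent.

With 4 periods per year: i = 0.022, n = 52.
Annuity factor a(52|0.022) = 30.794655; PV = 9650 × 30.794655 = 297,168.4167

R$297,168.42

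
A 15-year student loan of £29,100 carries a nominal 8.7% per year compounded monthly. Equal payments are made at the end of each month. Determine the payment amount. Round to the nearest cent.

£289.98

With 12 periods per year: i = 0.00725, n = 180.
Annuity-PV factor = 100.351422; PMT = 29100 / 100.351422 = 289.9809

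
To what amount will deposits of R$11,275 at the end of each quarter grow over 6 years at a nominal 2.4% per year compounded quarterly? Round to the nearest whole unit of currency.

R$290,119

i = 0.024/4 = 0.006 per quarter; n = 6·4 = 24.
FV = PMT · [(1+i)^n − 1] / i = 11275 · 25.731215 = 290,119.4532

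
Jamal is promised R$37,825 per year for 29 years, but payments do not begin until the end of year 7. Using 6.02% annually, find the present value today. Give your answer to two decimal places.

R$361,231.30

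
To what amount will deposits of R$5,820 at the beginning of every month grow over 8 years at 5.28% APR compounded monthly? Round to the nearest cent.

R$696,432.08

Periodic rate i = 0.0528/12 = 0.0044; n = 8 × 12 = 96 periods.
FV = PMT · [(1+i)^n − 1] / i × (1+i) = 5820 · 119.661870 = 696,432.0835
(annuity-due: payments at period start, so ×(1+i).)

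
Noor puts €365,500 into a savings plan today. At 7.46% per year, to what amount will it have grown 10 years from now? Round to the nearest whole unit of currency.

€750,509

FV = 365,500 × (1 + 0.0746)^10 = 750,508.7218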